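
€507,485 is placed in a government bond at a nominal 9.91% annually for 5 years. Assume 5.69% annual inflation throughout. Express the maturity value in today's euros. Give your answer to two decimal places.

€617,219.67

Nominal value at maturity: €507,485 × (1 + 9.91%)^5 ≈ €813,971.59.
Price-level factor over 5 years: (1 + 5.69%)^5 ≈ 1.3187713071.
Dividing the nominal maturity value by the price-level factor gives the value in today's money.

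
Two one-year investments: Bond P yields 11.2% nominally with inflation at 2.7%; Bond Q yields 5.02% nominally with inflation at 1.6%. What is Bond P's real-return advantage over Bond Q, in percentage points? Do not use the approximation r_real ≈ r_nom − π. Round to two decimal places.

Bond P real return: 1.112/1.027 − 1 = 8.277%.
Bond Q real return: 1.0502/1.016 − 1 = 3.366%.
Difference: 8.277 − 3.366 = 4.911 pp.

4.91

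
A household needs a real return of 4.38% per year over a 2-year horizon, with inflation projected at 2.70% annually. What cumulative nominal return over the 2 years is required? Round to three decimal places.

14.915%

Required annual nominal rate: (1+4.38%)(1+2.70%) − 1 = 7.19826%.
Cumulative over 2 years: (1 + 0.0719826)^2 − 1 ≈ 0.14915.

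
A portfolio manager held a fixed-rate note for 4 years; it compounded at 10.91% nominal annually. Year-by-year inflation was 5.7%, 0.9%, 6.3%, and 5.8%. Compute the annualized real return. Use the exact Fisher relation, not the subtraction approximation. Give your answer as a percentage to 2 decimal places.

5.98%

Cumulative inflation factor: 1.057 × 1.009 × 1.063 × 1.058 ≈ 1.19946.
Nominal growth factor: 1.51315. Real growth factor = 1.51315 / 1.19946 ≈ 1.26153.
Annualized: 1.26153^(1/4) − 1 ≈ 0.05980.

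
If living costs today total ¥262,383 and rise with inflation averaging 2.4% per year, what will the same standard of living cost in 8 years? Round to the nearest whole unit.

Cumulative price-level factor: (1+2.4%)^8 ≈ 1.2089258196.
Multiplying ¥262,383 by the price-level factor gives the future nominal sum.

¥317,202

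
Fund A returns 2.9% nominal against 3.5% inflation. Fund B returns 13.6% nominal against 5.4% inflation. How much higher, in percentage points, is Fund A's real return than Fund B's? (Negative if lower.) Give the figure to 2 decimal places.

Fund A real return: 1.029/1.035 − 1 = -0.580%.
Fund B real return: 1.136/1.054 − 1 = 7.780%.
Difference: -0.580 − 7.780 = -8.360 pp.

-8.36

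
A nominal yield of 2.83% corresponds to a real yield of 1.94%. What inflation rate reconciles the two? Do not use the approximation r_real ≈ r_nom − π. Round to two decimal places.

From (1+r_nom) = (1+r_real)(1+π), we get 1+π = (1 + 2.83%)/(1 + 1.94%) = 1.0283/1.0194 ≈ 1.00873.
So π ≈ 0.8731%.

0.87%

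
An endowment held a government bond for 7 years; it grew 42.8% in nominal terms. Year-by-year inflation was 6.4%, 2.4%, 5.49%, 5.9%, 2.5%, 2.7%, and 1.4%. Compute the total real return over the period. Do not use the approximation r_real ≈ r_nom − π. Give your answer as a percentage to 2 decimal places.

Cumulative inflation factor: 1.064 × 1.024 × 1.0549 × 1.059 × 1.025 × 1.027 × 1.014 ≈ 1.29922.
Nominal growth factor: 1.42800. Real growth factor = 1.42800 / 1.29922 ≈ 1.09913.
Total real return ≈ 9.9125%.

9.91%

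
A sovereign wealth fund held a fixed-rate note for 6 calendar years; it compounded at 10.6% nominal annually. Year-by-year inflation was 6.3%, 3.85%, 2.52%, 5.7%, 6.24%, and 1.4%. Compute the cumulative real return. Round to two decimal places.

42.03%

Cumulative inflation factor: 1.063 × 1.0385 × 1.0252 × 1.057 × 1.0624 × 1.014 ≈ 1.28869.
Nominal growth factor: 1.83034. Real growth factor = 1.83034 / 1.28869 ≈ 1.42030.
Total real return ≈ 42.0304%.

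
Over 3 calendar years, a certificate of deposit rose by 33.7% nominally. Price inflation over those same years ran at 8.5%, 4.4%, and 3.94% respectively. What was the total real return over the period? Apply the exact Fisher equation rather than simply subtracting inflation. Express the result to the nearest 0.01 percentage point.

13.56%

Cumulative inflation factor: 1.085 × 1.044 × 1.0394 ≈ 1.17737.
Nominal growth factor: 1.33700. Real growth factor = 1.33700 / 1.17737 ≈ 1.13558.
Total real return ≈ 13.5582%.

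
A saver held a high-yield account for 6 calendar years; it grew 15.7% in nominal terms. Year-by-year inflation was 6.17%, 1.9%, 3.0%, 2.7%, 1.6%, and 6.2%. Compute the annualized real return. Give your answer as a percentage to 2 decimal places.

-1.08%

Cumulative inflation factor: 1.0617 × 1.019 × 1.030 × 1.027 × 1.016 × 1.062 ≈ 1.23481.
Nominal growth factor: 1.15700. Real growth factor = 1.15700 / 1.23481 ≈ 0.93698.
Annualized: 0.93698^(1/6) − 1 ≈ -0.01079.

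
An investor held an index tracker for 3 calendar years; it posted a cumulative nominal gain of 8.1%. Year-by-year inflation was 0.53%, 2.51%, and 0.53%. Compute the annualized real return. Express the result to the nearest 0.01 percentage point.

1.43%

Cumulative inflation factor: 1.0053 × 1.0251 × 1.0053 ≈ 1.03599.
Nominal growth factor: 1.08100. Real growth factor = 1.08100 / 1.03599 ≈ 1.04344.
Annualized: 1.04344^(1/3) − 1 ≈ 0.01428.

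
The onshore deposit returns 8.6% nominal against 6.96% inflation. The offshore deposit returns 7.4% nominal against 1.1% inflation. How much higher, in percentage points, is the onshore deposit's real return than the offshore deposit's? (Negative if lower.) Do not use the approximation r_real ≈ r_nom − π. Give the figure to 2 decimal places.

The onshore deposit real return: 1.086/1.0696 − 1 = 1.533%.
The offshore deposit real return: 1.074/1.011 − 1 = 6.231%.
Difference: 1.533 − 6.231 = -4.698 pp.

-4.70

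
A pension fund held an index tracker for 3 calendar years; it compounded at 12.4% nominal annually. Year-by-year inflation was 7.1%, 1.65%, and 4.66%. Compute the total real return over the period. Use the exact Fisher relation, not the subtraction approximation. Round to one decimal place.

24.6%

Cumulative inflation factor: 1.071 × 1.0165 × 1.0466 ≈ 1.13940.
Nominal growth factor: 1.42003. Real growth factor = 1.42003 / 1.13940 ≈ 1.24630.
Total real return ≈ 24.6296%.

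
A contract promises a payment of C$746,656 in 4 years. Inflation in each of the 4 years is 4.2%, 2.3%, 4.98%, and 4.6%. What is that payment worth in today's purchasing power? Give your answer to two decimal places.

Price-level factor over 4 years: 1.042 × 1.023 × 1.0498 × 1.046 ≈ 1.1705274577.
Purchasing power today: C$746,656 divided by that factor.

C$637,879.95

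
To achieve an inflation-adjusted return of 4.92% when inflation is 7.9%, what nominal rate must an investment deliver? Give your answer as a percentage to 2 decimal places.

By the Fisher equation, 1 + r_nom = (1 + 4.92%)(1 + 7.9%) = 1.0492 × 1.079 = 1.1320868.
So r_nom = 13.20868%.

13.21%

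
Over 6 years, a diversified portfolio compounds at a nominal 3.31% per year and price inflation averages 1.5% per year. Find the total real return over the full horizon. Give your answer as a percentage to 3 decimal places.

The annual real rate is (1+3.31%)/(1+1.5%) − 1 = 1.7833%.
Compounded over 6 years: (1 + 0.017833)^6 − 1 ≈ 0.11188.

11.188%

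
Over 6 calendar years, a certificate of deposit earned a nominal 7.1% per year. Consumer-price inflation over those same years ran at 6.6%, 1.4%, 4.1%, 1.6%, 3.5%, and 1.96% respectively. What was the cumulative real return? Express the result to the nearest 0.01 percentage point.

25.09%

Cumulative inflation factor: 1.066 × 1.014 × 1.041 × 1.016 × 1.035 × 1.0196 ≈ 1.20645.
Nominal growth factor: 1.50917. Real growth factor = 1.50917 / 1.20645 ≈ 1.25091.
Total real return ≈ 25.0913%.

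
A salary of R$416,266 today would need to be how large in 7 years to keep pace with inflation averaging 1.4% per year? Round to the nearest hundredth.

R$458,813.96

Cumulative price-level factor: (1+1.4%)^7 ≈ 1.1022133959.
Multiplying R$416,266 by the price-level factor gives the future nominal sum.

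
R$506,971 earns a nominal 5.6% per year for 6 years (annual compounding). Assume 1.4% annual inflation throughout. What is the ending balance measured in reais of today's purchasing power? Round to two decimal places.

Nominal value at maturity: R$506,971 × (1 + 5.6%)^6 ≈ R$703,018.29.
Price-level factor over 6 years: (1 + 1.4%)^6 ≈ 1.0869954595.
The maturity value deflated by that factor is the answer in today's purchasing power.

R$646,753.66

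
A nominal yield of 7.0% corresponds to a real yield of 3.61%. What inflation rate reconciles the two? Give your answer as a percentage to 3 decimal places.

3.272%

From (1+r_nom) = (1+r_real)(1+π), we get 1+π = (1 + 7.0%)/(1 + 3.61%) = 1.070/1.0361 ≈ 1.03272.
So π ≈ 3.2719%.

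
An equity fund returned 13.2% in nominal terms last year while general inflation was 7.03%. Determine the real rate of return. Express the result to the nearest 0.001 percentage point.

Real return via the Fisher equation: (1 + 13.2%)/(1 + 7.03%) − 1 = 1.132/1.0703 − 1 ≈ 0.05765.

5.765%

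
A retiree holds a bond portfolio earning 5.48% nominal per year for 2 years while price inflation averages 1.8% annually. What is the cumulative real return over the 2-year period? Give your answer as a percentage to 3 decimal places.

The annual real rate is (1+5.48%)/(1+1.8%) − 1 = 3.6149%.
Compounded over 2 years: (1 + 0.036149)^2 − 1 ≈ 0.07361.

7.361%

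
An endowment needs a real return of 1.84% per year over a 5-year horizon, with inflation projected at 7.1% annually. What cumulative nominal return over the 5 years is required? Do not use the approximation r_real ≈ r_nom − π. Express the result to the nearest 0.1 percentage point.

54.4%

Required annual nominal rate: (1+1.84%)(1+7.1%) − 1 = 9.07064%.
Cumulative over 5 years: (1 + 0.0907064)^5 − 1 ≈ 0.54362.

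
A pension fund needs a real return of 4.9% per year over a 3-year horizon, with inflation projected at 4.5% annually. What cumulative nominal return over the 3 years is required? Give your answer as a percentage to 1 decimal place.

Required annual nominal rate: (1+4.9%)(1+4.5%) − 1 = 9.6205%.
Cumulative over 3 years: (1 + 0.096205)^3 − 1 ≈ 0.31727.

31.7%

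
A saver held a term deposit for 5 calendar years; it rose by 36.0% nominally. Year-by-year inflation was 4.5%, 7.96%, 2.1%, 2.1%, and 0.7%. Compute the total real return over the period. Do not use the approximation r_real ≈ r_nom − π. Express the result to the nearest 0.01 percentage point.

14.84%

Cumulative inflation factor: 1.045 × 1.0796 × 1.021 × 1.021 × 1.007 ≈ 1.18430.
Nominal growth factor: 1.36000. Real growth factor = 1.36000 / 1.18430 ≈ 1.14836.
Total real return ≈ 14.8362%.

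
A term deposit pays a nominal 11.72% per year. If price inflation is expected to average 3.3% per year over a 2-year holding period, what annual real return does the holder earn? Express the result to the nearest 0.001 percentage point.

With constant rates the annual real return is the same each year: (1+11.72%)/(1+3.3%) − 1 = 0.08151.

8.151%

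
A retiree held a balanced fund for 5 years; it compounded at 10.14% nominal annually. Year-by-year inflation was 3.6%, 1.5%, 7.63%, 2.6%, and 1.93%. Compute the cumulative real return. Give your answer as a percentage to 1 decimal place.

Cumulative inflation factor: 1.036 × 1.015 × 1.0763 × 1.026 × 1.0193 ≈ 1.18361.
Nominal growth factor: 1.62078. Real growth factor = 1.62078 / 1.18361 ≈ 1.36936.
Total real return ≈ 36.9357%.

36.9%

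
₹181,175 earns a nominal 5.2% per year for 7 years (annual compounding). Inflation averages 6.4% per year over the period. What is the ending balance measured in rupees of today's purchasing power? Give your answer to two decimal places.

Nominal value at maturity: ₹181,175 × (1 + 5.2%)^7 ≈ ₹258,349.99.
Price-level factor over 7 years: (1 + 6.4%)^7 ≈ 1.5438012766.
The maturity value deflated by that factor is the answer in today's purchasing power.

₹167,346.66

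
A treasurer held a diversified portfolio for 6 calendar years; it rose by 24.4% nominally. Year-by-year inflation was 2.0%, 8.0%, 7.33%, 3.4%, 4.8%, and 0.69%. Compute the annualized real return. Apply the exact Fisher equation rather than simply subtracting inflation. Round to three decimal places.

-0.604%

Cumulative inflation factor: 1.020 × 1.080 × 1.0733 × 1.034 × 1.048 × 1.0069 ≈ 1.29007.
Nominal growth factor: 1.24400. Real growth factor = 1.24400 / 1.29007 ≈ 0.96429.
Annualized: 0.96429^(1/6) − 1 ≈ -0.00604.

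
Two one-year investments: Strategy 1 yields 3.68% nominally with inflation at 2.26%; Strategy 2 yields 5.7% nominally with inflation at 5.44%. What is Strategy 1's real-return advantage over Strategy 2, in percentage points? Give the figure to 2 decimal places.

Strategy 1 real return: 1.0368/1.0226 − 1 = 1.389%.
Strategy 2 real return: 1.057/1.0544 − 1 = 0.247%.
Difference: 1.389 − 0.247 = 1.142 pp.

1.14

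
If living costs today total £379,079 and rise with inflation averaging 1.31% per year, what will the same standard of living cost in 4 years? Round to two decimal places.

Cumulative price-level factor: (1+1.31%)^4 ≈ 1.0534386818.
The nominal amount required is £379,079 scaled up by that factor.

£399,336.48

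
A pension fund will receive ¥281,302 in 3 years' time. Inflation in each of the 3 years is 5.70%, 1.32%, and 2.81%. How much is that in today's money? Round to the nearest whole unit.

Price-level factor over 3 years: 1.0570 × 1.0132 × 1.0281 ≈ 1.1010461624.
Purchasing power today: ¥281,302 divided by that factor.

¥255,486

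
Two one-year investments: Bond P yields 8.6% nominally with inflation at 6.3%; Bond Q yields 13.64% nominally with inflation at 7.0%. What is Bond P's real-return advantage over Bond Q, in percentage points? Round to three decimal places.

-4.042

Bond P real return: 1.086/1.063 − 1 = 2.1637%.
Bond Q real return: 1.1364/1.070 − 1 = 6.2056%.
Difference: 2.1637 − 6.2056 = -4.0419 pp.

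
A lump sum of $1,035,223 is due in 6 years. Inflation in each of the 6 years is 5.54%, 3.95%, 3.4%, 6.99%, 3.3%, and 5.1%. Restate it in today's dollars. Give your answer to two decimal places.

$785,643.58

Price-level factor over 6 years: 1.0554 × 1.0395 × 1.034 × 1.0699 × 1.033 × 1.051 ≈ 1.3176751247.
Purchasing power today: $1,035,223 divided by that factor.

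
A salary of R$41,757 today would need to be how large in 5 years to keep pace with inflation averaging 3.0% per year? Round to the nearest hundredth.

Cumulative price-level factor: (1+3.0%)^5 = 1.1592740743.
Multiplying R$41,757 by the price-level factor gives the future nominal sum.

R$48,407.81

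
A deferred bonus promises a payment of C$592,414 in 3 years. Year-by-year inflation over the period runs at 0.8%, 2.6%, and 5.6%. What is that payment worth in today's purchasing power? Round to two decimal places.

C$542,442.24

Price-level factor over 3 years: 1.008 × 1.026 × 1.056 = 1.092123648.
Purchasing power today: C$592,414 divided by that factor.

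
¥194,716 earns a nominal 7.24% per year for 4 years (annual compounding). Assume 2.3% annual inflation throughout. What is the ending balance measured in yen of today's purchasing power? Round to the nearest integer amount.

Nominal value at maturity: ¥194,716 × (1 + 7.24%)^4 ≈ ¥257,531.
Price-level factor over 4 years: (1 + 2.3%)^4 ≈ 1.0952229478.
The maturity value deflated by that factor is the answer in today's purchasing power.

¥235,140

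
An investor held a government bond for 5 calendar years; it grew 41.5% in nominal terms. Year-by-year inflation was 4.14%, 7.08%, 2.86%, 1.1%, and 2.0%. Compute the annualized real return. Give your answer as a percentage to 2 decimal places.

3.65%

Cumulative inflation factor: 1.0414 × 1.0708 × 1.0286 × 1.011 × 1.020 ≈ 1.18283.
Nominal growth factor: 1.41500. Real growth factor = 1.41500 / 1.18283 ≈ 1.19628.
Annualized: 1.19628^(1/5) − 1 ≈ 0.03649.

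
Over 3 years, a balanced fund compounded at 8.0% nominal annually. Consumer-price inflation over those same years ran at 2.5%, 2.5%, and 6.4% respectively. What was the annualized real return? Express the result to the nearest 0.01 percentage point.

Cumulative inflation factor: 1.025 × 1.025 × 1.064 ≈ 1.11787.
Nominal growth factor: 1.25971. Real growth factor = 1.25971 / 1.11787 ≈ 1.12689.
Annualized: 1.12689^(1/3) − 1 ≈ 0.04062.

4.06%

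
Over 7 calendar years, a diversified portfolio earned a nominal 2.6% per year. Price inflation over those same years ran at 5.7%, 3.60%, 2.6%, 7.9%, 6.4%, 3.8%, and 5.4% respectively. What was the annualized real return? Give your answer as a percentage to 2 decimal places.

-2.33%

Cumulative inflation factor: 1.057 × 1.0360 × 1.026 × 1.079 × 1.064 × 1.038 × 1.054 ≈ 1.41118.
Nominal growth factor: 1.19683. Real growth factor = 1.19683 / 1.41118 ≈ 0.84810.
Annualized: 0.84810^(1/7) − 1 ≈ -0.02326.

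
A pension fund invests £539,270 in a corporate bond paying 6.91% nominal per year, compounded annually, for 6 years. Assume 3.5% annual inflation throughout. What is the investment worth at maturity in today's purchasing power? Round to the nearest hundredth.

Nominal value at maturity: £539,270 × (1 + 6.91%)^6 ≈ £805,223.12.
Price-level factor over 6 years: (1 + 3.5%)^6 ≈ 1.2292553263.
Dividing the nominal maturity value by the price-level factor gives the value in today's money.

£655,049.53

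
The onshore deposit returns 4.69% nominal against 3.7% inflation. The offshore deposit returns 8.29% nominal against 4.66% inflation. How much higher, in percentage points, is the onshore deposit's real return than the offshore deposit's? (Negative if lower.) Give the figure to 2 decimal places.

The onshore deposit real return: 1.0469/1.037 − 1 = 0.955%.
The offshore deposit real return: 1.0829/1.0466 − 1 = 3.468%.
Difference: 0.955 − 3.468 = -2.513 pp.

-2.51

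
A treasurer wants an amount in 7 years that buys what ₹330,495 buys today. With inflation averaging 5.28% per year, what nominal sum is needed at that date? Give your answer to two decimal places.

Cumulative price-level factor: (1+5.28%)^7 ≈ 1.4335773606.
Multiplying ₹330,495 by the price-level factor gives the future nominal sum.

₹473,790.15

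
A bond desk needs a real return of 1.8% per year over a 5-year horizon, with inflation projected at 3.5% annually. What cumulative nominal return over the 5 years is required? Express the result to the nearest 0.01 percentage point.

29.85%

Required annual nominal rate: (1+1.8%)(1+3.5%) − 1 = 5.363%.
Cumulative over 5 years: (1 + 0.05363)^5 − 1 ≈ 0.29850.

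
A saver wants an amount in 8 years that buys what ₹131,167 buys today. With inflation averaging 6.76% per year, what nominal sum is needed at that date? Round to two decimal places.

₹221,356.92

Cumulative price-level factor: (1+6.76%)^8 ≈ 1.6875961305.
Multiplying ₹131,167 by the price-level factor gives the future nominal sum.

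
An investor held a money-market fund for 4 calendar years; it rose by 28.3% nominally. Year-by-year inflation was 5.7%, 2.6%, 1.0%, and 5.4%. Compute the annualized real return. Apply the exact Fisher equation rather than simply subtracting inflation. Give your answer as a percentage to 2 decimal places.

Cumulative inflation factor: 1.057 × 1.026 × 1.010 × 1.054 ≈ 1.15447.
Nominal growth factor: 1.28300. Real growth factor = 1.28300 / 1.15447 ≈ 1.11133.
Annualized: 1.11133^(1/4) − 1 ≈ 0.02674.

2.67%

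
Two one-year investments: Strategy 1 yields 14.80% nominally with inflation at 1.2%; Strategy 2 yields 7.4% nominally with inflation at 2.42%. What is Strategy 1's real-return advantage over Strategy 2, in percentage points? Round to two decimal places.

Strategy 1 real return: 1.1480/1.012 − 1 = 13.439%.
Strategy 2 real return: 1.074/1.0242 − 1 = 4.862%.
Difference: 13.439 − 4.862 = 8.577 pp.

8.58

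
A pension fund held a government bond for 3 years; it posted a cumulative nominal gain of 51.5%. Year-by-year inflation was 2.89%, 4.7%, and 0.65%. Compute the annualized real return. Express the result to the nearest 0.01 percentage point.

11.80%

Cumulative inflation factor: 1.0289 × 1.047 × 1.0065 ≈ 1.08426.
Nominal growth factor: 1.51500. Real growth factor = 1.51500 / 1.08426 ≈ 1.39727.
Annualized: 1.39727^(1/3) − 1 ≈ 0.11796.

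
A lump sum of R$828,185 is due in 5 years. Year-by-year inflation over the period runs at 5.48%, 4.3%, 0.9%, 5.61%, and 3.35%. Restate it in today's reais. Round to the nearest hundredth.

R$683,543.63

Price-level factor over 5 years: 1.0548 × 1.043 × 1.009 × 1.0561 × 1.0335 ≈ 1.2116051743.
Purchasing power today: R$828,185 divided by that factor.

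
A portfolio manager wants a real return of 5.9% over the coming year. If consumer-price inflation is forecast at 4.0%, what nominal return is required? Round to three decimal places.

By the Fisher equation, 1 + r_nom = (1 + 5.9%)(1 + 4.0%) = 1.059 × 1.040 = 1.10136.
So r_nom = 10.136%.

10.136%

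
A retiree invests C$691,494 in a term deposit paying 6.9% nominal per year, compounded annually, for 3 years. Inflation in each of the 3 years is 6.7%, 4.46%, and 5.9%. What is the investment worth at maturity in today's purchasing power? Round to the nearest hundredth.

C$715,667.23

Nominal value at maturity: C$691,494 × (1 + 6.9%)^3 ≈ C$844,737.03.
Price-level factor over 3 years: 1.067 × 1.0446 × 1.059 = 1.1803489038.
Dividing the nominal maturity value by the price-level factor gives the value in today's money.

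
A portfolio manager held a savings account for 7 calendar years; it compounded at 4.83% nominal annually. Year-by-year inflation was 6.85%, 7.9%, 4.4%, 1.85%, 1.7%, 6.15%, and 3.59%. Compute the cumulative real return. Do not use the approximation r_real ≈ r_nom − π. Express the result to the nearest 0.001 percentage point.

Cumulative inflation factor: 1.0685 × 1.079 × 1.044 × 1.0185 × 1.017 × 1.0615 × 1.0359 ≈ 1.37093.
Nominal growth factor: 1.39123. Real growth factor = 1.39123 / 1.37093 ≈ 1.01481.
Total real return ≈ 1.4806%.

1.481%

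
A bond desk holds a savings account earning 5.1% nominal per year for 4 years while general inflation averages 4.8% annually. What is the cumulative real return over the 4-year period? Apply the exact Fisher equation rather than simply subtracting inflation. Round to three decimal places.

1.150%

The annual real rate is (1+5.1%)/(1+4.8%) − 1 = 0.2863%.
Compounded over 4 years: (1 + 0.002863)^4 − 1 ≈ 0.01150.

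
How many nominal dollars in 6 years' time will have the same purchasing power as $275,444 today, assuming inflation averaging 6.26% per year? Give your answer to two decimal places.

$396,508.21

Cumulative price-level factor: (1+6.26%)^6 ≈ 1.4395238659.
Multiplying $275,444 by the price-level factor gives the future nominal sum.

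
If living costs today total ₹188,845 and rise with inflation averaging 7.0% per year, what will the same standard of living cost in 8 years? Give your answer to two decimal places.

₹324,470.87

Cumulative price-level factor: (1+7.0%)^8 ≈ 1.7181861798.
Multiplying ₹188,845 by the price-level factor gives the future nominal sum.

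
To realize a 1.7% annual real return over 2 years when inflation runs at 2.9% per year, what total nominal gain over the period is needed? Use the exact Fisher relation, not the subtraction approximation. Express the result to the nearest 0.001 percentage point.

Required annual nominal rate: (1+1.7%)(1+2.9%) − 1 = 4.6493%.
Cumulative over 2 years: (1 + 0.046493)^2 − 1 ≈ 0.09515.

9.515%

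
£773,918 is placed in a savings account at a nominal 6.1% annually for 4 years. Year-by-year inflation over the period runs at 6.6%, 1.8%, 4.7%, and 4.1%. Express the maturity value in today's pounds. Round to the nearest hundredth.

Nominal value at maturity: £773,918 × (1 + 6.1%)^4 ≈ £980,745.86.
Price-level factor over 4 years: 1.066 × 1.018 × 1.047 × 1.041 ≈ 1.1827757013.
Dividing the nominal maturity value by the price-level factor gives the value in today's money.

£829,190.06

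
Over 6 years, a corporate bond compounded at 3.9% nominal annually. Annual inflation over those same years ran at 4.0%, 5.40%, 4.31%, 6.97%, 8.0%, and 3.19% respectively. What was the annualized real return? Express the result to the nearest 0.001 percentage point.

Cumulative inflation factor: 1.040 × 1.0540 × 1.0431 × 1.0697 × 1.080 × 1.0319 ≈ 1.36309.
Nominal growth factor: 1.25804. Real growth factor = 1.25804 / 1.36309 ≈ 0.92293.
Annualized: 0.92293^(1/6) − 1 ≈ -0.01328.

-1.328%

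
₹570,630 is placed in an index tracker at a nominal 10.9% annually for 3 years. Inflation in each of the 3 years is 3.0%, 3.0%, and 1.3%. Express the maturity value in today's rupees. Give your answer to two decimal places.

₹724,211.38

Nominal value at maturity: ₹570,630 × (1 + 10.9%)^3 ≈ ₹778,303.96.
Price-level factor over 3 years: 1.030 × 1.030 × 1.013 = 1.0746917.
Dividing the nominal maturity value by the price-level factor gives the value in today's money.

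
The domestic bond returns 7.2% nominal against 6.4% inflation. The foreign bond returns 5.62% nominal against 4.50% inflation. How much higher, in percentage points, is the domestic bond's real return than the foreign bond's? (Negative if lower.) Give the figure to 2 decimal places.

-0.32

The domestic bond real return: 1.072/1.064 − 1 = 0.752%.
The foreign bond real return: 1.0562/1.0450 − 1 = 1.072%.
Difference: 0.752 − 1.072 = -0.320 pp.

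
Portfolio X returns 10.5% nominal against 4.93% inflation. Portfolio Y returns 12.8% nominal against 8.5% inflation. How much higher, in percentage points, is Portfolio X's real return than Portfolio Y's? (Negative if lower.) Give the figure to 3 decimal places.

Portfolio X real return: 1.105/1.0493 − 1 = 5.3083%.
Portfolio Y real return: 1.128/1.085 − 1 = 3.9631%.
Difference: 5.3083 − 3.9631 = 1.3452 pp.

1.345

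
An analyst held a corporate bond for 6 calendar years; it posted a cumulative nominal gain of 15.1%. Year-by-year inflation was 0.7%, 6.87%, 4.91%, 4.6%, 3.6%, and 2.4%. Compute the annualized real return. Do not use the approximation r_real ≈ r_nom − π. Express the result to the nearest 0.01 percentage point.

-1.40%

Cumulative inflation factor: 1.007 × 1.0687 × 1.0491 × 1.046 × 1.036 × 1.024 ≈ 1.25283.
Nominal growth factor: 1.15100. Real growth factor = 1.15100 / 1.25283 ≈ 0.91872.
Annualized: 0.91872^(1/6) − 1 ≈ -0.01403.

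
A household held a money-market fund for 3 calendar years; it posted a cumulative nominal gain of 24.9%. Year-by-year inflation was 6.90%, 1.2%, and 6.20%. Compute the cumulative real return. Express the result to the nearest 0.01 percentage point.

8.71%

Cumulative inflation factor: 1.0690 × 1.012 × 1.0620 ≈ 1.14890.
Nominal growth factor: 1.24900. Real growth factor = 1.24900 / 1.14890 ≈ 1.08713.
Total real return ≈ 8.7126%.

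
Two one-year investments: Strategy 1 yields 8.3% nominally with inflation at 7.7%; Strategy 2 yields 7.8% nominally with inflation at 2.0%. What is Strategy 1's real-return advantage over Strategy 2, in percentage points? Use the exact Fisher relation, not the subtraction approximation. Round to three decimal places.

Strategy 1 real return: 1.083/1.077 − 1 = 0.5571%.
Strategy 2 real return: 1.078/1.020 − 1 = 5.6863%.
Difference: 0.5571 − 5.6863 = -5.1292 pp.

-5.129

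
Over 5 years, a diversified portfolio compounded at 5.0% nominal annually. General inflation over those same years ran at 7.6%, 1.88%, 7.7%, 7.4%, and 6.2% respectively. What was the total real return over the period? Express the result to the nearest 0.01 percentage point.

-5.22%

Cumulative inflation factor: 1.076 × 1.0188 × 1.077 × 1.074 × 1.062 ≈ 1.34662.
Nominal growth factor: 1.27628. Real growth factor = 1.27628 / 1.34662 ≈ 0.94777.
Total real return ≈ -5.2235%.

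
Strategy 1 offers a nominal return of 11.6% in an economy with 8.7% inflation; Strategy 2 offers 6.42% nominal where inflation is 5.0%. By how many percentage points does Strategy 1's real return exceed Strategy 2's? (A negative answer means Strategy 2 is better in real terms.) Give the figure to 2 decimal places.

Strategy 1 real return: 1.116/1.087 − 1 = 2.668%.
Strategy 2 real return: 1.0642/1.050 − 1 = 1.352%.
Difference: 2.668 − 1.352 = 1.316 pp.

1.32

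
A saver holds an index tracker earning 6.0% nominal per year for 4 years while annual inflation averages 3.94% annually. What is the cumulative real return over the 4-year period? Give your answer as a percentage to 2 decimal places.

The annual real rate is (1+6.0%)/(1+3.94%) − 1 = 1.9819%.
Compounded over 4 years: (1 + 0.019819)^4 − 1 ≈ 0.08166.

8.17%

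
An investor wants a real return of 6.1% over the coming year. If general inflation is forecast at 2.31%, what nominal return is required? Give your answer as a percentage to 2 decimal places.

By the Fisher equation, 1 + r_nom = (1 + 6.1%)(1 + 2.31%) = 1.061 × 1.0231 = 1.0855091.
So r_nom = 8.55091%.

8.55%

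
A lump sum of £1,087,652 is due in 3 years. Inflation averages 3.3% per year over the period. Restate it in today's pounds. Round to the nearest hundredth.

£986,708.79

Price-level factor over 3 years: (1 + 3.3%)^3 = 1.102302937.
Purchasing power today: £1,087,652 divided by that factor.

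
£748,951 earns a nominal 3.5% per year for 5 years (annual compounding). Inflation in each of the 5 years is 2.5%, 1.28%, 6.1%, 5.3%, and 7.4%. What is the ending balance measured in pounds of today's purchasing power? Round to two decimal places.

Nominal value at maturity: £748,951 × (1 + 3.5%)^5 ≈ £889,518.85.
Price-level factor over 5 years: 1.025 × 1.0128 × 1.061 × 1.053 × 1.074 ≈ 1.2456487442.
Dividing the nominal maturity value by the price-level factor gives the value in today's money.

£714,100.87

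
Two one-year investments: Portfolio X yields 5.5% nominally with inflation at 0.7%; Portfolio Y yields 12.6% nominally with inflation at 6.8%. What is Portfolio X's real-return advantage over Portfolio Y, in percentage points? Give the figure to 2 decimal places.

Portfolio X real return: 1.055/1.007 − 1 = 4.767%.
Portfolio Y real return: 1.126/1.068 − 1 = 5.431%.
Difference: 4.767 − 5.431 = -0.664 pp.

-0.66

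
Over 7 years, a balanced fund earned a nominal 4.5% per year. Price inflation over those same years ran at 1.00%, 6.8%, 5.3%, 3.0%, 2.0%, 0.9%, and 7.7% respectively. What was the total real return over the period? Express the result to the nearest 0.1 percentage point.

4.9%

Cumulative inflation factor: 1.0100 × 1.068 × 1.053 × 1.030 × 1.020 × 1.009 × 1.077 ≈ 1.29678.
Nominal growth factor: 1.36086. Real growth factor = 1.36086 / 1.29678 ≈ 1.04942.
Total real return ≈ 4.9419%.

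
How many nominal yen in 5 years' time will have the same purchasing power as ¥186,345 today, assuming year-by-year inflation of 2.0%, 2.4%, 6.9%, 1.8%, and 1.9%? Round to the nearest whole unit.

¥215,833

Cumulative price-level factor: 1.020 × 1.024 × 1.069 × 1.018 × 1.019 ≈ 1.1582432972.
The nominal amount required is ¥186,345 scaled up by that factor.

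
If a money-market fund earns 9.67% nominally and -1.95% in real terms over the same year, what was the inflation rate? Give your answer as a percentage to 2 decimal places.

11.85%

From (1+r_nom) = (1+r_real)(1+π), we get 1+π = (1 + 9.67%)/(1 − 1.95%) = 1.0967/0.9805 ≈ 1.11851.
So π ≈ 11.8511%.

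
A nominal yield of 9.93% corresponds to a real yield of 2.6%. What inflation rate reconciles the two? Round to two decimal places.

From (1+r_nom) = (1+r_real)(1+π), we get 1+π = (1 + 9.93%)/(1 + 2.6%) = 1.0993/1.026 ≈ 1.07144.
So π ≈ 7.1442%.

7.14%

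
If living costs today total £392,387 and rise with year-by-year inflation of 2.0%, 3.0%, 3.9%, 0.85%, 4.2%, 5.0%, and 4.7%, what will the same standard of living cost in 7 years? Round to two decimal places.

Cumulative price-level factor: 1.020 × 1.030 × 1.039 × 1.0085 × 1.042 × 1.050 × 1.047 ≈ 1.2610506963.
Multiplying £392,387 by the price-level factor gives the future nominal sum.

£494,819.90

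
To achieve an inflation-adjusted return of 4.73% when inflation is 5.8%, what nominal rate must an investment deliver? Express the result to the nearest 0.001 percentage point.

By the Fisher equation, 1 + r_nom = (1 + 4.73%)(1 + 5.8%) = 1.0473 × 1.058 = 1.1080434.
So r_nom = 10.80434%.

10.804%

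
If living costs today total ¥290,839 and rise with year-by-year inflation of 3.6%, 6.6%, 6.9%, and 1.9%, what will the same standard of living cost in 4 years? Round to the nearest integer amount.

Cumulative price-level factor: 1.036 × 1.066 × 1.069 × 1.019 ≈ 1.2030089249.
The nominal amount required is ¥290,839 scaled up by that factor.

¥349,882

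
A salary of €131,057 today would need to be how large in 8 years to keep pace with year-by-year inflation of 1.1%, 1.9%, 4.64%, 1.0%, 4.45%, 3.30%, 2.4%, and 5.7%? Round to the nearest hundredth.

€166,643.50

Cumulative price-level factor: 1.011 × 1.019 × 1.0464 × 1.010 × 1.0445 × 1.0330 × 1.024 × 1.057 ≈ 1.2715345174.
Multiplying €131,057 by the price-level factor gives the future nominal sum.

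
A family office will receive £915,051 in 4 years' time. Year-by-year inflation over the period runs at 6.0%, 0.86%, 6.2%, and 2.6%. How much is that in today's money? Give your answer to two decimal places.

Price-level factor over 4 years: 1.060 × 1.0086 × 1.062 × 1.026 ≈ 1.1649216230.
Purchasing power today: £915,051 divided by that factor.

£785,504.35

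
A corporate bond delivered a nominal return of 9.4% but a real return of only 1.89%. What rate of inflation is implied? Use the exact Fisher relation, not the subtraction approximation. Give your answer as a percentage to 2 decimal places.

From (1+r_nom) = (1+r_real)(1+π), we get 1+π = (1 + 9.4%)/(1 + 1.89%) = 1.094/1.0189 ≈ 1.07371.
So π ≈ 7.3707%.

7.37%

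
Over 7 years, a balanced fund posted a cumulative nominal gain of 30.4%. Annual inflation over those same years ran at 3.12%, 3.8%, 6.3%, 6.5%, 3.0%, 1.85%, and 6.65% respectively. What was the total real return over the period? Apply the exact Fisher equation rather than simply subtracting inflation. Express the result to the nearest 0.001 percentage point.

-3.818%

Cumulative inflation factor: 1.0312 × 1.038 × 1.063 × 1.065 × 1.030 × 1.0185 × 1.0665 ≈ 1.35576.
Nominal growth factor: 1.30400. Real growth factor = 1.30400 / 1.35576 ≈ 0.96182.
Total real return ≈ -3.8177%.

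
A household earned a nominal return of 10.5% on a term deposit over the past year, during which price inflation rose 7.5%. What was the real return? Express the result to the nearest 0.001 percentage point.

Real return via the Fisher equation: (1 + 10.5%)/(1 + 7.5%) − 1 = 1.105/1.075 − 1 ≈ 0.02791.

2.791%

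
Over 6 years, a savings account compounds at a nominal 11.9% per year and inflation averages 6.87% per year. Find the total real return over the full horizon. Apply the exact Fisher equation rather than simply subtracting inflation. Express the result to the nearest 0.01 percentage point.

31.78%

The annual real rate is (1+11.9%)/(1+6.87%) − 1 = 4.7067%.
Compounded over 6 years: (1 + 0.047067)^6 − 1 ≈ 0.31779.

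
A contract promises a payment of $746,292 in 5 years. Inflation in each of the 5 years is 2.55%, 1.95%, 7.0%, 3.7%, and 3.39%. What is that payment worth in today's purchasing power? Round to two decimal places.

$622,221.23

Price-level factor over 5 years: 1.0255 × 1.0195 × 1.070 × 1.037 × 1.0339 ≈ 1.1993997783.
Purchasing power today: $746,292 divided by that factor.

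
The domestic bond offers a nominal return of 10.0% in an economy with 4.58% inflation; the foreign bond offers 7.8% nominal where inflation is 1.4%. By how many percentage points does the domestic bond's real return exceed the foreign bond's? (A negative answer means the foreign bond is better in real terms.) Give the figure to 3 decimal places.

-1.129

The domestic bond real return: 1.100/1.0458 − 1 = 5.1826%.
The foreign bond real return: 1.078/1.014 − 1 = 6.3116%.
Difference: 5.1826 − 6.3116 = -1.1290 pp.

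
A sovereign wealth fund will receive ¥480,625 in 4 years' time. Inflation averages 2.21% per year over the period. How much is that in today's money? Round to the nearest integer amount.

¥440,385

Price-level factor over 4 years: (1 + 2.21%)^4 ≈ 1.0913738740.
Purchasing power today: ¥480,625 divided by that factor.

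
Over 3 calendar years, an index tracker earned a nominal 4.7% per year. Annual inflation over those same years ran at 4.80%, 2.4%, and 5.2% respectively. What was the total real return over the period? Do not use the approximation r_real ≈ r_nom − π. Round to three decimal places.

1.663%

Cumulative inflation factor: 1.0480 × 1.024 × 1.052 ≈ 1.12896.
Nominal growth factor: 1.14773. Real growth factor = 1.14773 / 1.12896 ≈ 1.01663.
Total real return ≈ 1.6630%.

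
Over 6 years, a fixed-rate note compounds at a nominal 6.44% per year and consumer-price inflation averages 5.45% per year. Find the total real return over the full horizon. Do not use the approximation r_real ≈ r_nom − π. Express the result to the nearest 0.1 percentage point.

5.8%

The annual real rate is (1+6.44%)/(1+5.45%) − 1 = 0.9388%.
Compounded over 6 years: (1 + 0.009388)^6 − 1 ≈ 0.05767.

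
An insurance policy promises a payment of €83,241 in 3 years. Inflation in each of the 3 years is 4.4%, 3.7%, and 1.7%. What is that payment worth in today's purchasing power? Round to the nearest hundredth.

Price-level factor over 3 years: 1.044 × 1.037 × 1.017 = 1.101032676.
Purchasing power today: €83,241 divided by that factor.

€75,602.66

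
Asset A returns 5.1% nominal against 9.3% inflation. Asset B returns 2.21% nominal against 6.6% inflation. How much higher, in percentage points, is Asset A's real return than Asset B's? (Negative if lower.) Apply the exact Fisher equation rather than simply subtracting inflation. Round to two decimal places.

0.28

Asset A real return: 1.051/1.093 − 1 = -3.843%.
Asset B real return: 1.0221/1.066 − 1 = -4.118%.
Difference: -3.843 − (-4.118) = 0.275 pp.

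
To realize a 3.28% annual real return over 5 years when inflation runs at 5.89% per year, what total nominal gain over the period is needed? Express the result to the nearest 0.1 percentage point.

56.4%

Required annual nominal rate: (1+3.28%)(1+5.89%) − 1 = 9.363192%.
Cumulative over 5 years: (1 + 0.09363192)^5 − 1 ≈ 0.56443.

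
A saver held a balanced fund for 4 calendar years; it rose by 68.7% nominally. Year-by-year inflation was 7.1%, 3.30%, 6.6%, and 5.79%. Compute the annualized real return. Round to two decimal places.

Cumulative inflation factor: 1.071 × 1.0330 × 1.066 × 1.0579 ≈ 1.24765.
Nominal growth factor: 1.68700. Real growth factor = 1.68700 / 1.24765 ≈ 1.35215.
Annualized: 1.35215^(1/4) − 1 ≈ 0.07834.

7.83%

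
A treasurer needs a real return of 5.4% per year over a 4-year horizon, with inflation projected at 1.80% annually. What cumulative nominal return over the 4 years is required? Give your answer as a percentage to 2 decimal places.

32.54%

Required annual nominal rate: (1+5.4%)(1+1.80%) − 1 = 7.2972%.
Cumulative over 4 years: (1 + 0.072972)^4 − 1 ≈ 0.32542.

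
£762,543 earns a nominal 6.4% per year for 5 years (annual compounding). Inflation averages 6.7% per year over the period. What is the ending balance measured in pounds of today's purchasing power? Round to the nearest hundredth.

£751,883.20

Nominal value at maturity: £762,543 × (1 + 6.4%)^5 ≈ £1,039,854.27.
Price-level factor over 5 years: (1 + 6.7%)^5 ≈ 1.3829997357.
The maturity value deflated by that factor is the answer in today's purchasing power.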